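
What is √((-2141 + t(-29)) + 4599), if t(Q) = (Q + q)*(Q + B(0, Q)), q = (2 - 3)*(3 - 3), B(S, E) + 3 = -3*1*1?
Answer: √3473 ≈ 58.932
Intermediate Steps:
B(S, E) = -6 (B(S, E) = -3 - 3*1*1 = -3 - 3*1 = -3 - 3 = -6)
q = 0 (q = -1*0 = 0)
t(Q) = Q*(-6 + Q) (t(Q) = (Q + 0)*(Q - 6) = Q*(-6 + Q))
√((-2141 + t(-29)) + 4599) = √((-2141 - 29*(-6 - 29)) + 4599) = √((-2141 - 29*(-35)) + 4599) = √((-2141 + 1015) + 4599) = √(-1126 + 4599) = √3473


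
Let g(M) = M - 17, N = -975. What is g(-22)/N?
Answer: 1/25 ≈ 0.040000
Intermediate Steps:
g(M) = -17 + M
g(-22)/N = (-17 - 22)/(-975) = -39*(-1/975) = 1/25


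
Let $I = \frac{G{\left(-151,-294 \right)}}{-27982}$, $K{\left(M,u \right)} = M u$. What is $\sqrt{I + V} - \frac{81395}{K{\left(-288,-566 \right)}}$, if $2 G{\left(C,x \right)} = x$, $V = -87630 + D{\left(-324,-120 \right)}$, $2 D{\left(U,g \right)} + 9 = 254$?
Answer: $- \frac{81395}{163008} + \frac{i \sqrt{17129424169769}}{13991} \approx -0.49933 + 295.82 i$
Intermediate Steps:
$D{\left(U,g \right)} = \frac{245}{2}$ ($D{\left(U,g \right)} = - \frac{9}{2} + \frac{1}{2} \cdot 254 = - \frac{9}{2} + 127 = \frac{245}{2}$)
$V = - \frac{175015}{2}$ ($V = -87630 + \frac{245}{2} = - \frac{175015}{2} \approx -87508.0$)
$G{\left(C,x \right)} = \frac{x}{2}$
$I = \frac{147}{27982}$ ($I = \frac{\frac{1}{2} \left(-294\right)}{-27982} = \left(-147\right) \left(- \frac{1}{27982}\right) = \frac{147}{27982} \approx 0.0052534$)
$\sqrt{I + V} - \frac{81395}{K{\left(-288,-566 \right)}} = \sqrt{\frac{147}{27982} - \frac{175015}{2}} - \frac{81395}{\left(-288\right) \left(-566\right)} = \sqrt{- \frac{1224317359}{13991}} - \frac{81395}{163008} = \frac{i \sqrt{17129424169769}}{13991} - \frac{81395}{163008} = - \frac{81395}{163008} + \frac{i \sqrt{17129424169769}}{13991}$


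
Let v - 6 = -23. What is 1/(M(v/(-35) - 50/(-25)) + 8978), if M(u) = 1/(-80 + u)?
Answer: 2713/24357279 ≈ 0.00011138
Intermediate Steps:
v = -17 (v = 6 - 23 = -17)
1/(M(v/(-35) - 50/(-25)) + 8978) = 1/(1/(-80 + (-17/(-35) - 50/(-25))) + 8978) = 1/(1/(-80 + (-17*(-1/35) - 50*(-1/25))) + 8978) = 1/(1/(-80 + (17/35 + 2)) + 8978) = 1/(1/(-80 + 87/35) + 8978) = 1/(1/(-2713/35) + 8978) = 1/(-35/2713 + 8978) = 1/(24357279/2713) = 2713/24357279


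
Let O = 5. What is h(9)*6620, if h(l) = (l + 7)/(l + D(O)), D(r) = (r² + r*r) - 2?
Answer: 105920/57 ≈ 1858.2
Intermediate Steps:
D(r) = -2 + 2*r² (D(r) = (r² + r²) - 2 = 2*r² - 2 = -2 + 2*r²)
h(l) = (7 + l)/(48 + l) (h(l) = (l + 7)/(l + (-2 + 2*5²)) = (7 + l)/(l + (-2 + 2*25)) = (7 + l)/(l + (-2 + 50)) = (7 + l)/(l + 48) = (7 + l)/(48 + l))
h(9)*6620 = ((7 + 9)/(48 + 9))*6620 = (16/57)*6620 = 105920/57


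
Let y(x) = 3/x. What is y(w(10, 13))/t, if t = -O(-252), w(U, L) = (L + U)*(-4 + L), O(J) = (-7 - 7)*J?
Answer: -1/243432 ≈ -4.1079e-6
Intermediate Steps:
O(J) = -14*J
w(U, L) = (-4 + L)*(L + U)
t = -3528 (t = -(-14)*(-252) = -1*3528 = -3528)
y(w(10, 13))/t = (3/(13² - 4*13 - 4*10 + 13*10))/(-3528) = (3/(169 - 52 - 40 + 130))*(-1/3528) = (3/207)*(-1/3528) = (3*(1/207))*(-1/3528) = (1/69)*(-1/3528) = -1/243432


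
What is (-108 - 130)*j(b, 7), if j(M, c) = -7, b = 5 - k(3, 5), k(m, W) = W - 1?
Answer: 1666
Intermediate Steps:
k(m, W) = -1 + W
b = 1 (b = 5 - (-1 + 5) = 5 - 1*4 = 5 - 4 = 1)
(-108 - 130)*j(b, 7) = (-108 - 130)*(-7) = -238*(-7) = 1666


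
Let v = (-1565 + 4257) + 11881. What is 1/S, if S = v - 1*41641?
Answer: -1/27068 ≈ -3.6944e-5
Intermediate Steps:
v = 14573 (v = 2692 + 11881 = 14573)
S = -27068 (S = 14573 - 1*41641 = 14573 - 41641 = -27068)
1/S = 1/(-27068) = -1/27068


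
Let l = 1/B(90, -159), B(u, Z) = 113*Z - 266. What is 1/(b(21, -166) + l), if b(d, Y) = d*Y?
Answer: -18233/63560239 ≈ -0.00028686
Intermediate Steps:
B(u, Z) = -266 + 113*Z
b(d, Y) = Y*d
l = -1/18233 (l = 1/(-266 + 113*(-159)) = 1/(-266 - 17967) = 1/(-18233) = -1/18233 ≈ -5.4846e-5)
1/(b(21, -166) + l) = 1/(-166*21 - 1/18233) = 1/(-3486 - 1/18233) = 1/(-63560239/18233) = -18233/63560239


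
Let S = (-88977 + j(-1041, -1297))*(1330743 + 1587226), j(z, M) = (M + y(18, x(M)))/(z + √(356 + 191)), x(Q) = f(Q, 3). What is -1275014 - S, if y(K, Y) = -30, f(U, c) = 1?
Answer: 281210973104476283/1083134 - 3872144863*√547/1083134 ≈ 2.5963e+11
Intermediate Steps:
x(Q) = 1
j(z, M) = (-30 + M)/(z + √547) (j(z, M) = (M - 30)/(z + √(356 + 191)) = (-30 + M)/(z + √547))
S = -259632127713 - 3872144863/(-1041 + √547) (S = (-88977 + (-30 - 1297)/(-1041 + √547))*(1330743 + 1587226) = (-88977 - 1327/(-1041 + √547))*2917969 = -259632127713 - 3872144863/(-1041 + √547) ≈ -2.5963e+11)
-1275014 - S = -1275014 - (-281212354115490159/1083134 + 3872144863*√547/1083134) = -1275014 + (281212354115490159/1083134 - 3872144863*√547/1083134) = 281210973104476283/1083134 - 3872144863*√547/1083134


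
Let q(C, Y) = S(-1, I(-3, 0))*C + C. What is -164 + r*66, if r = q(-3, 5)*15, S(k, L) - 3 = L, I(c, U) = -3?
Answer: -3134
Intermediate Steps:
S(k, L) = 3 + L
q(C, Y) = C (q(C, Y) = (3 - 3)*C + C = 0*C + C = 0 + C = C)
r = -45 (r = -3*15 = -45)
-164 + r*66 = -164 - 45*66 = -164 - 2970 = -3134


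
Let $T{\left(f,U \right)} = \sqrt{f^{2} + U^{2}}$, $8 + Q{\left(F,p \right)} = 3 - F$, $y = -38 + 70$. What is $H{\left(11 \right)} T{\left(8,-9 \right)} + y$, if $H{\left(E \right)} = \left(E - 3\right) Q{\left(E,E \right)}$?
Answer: $32 - 128 \sqrt{145} \approx -1509.3$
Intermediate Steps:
$y = 32$
$Q{\left(F,p \right)} = -5 - F$ ($Q{\left(F,p \right)} = -8 - \left(-3 + F\right) = -5 - F$)
$H{\left(E \right)} = \left(-5 - E\right) \left(-3 + E\right)$ ($H{\left(E \right)} = \left(E - 3\right) \left(-5 - E\right) = \left(-3 + E\right) \left(-5 - E\right) = \left(-5 - E\right) \left(-3 + E\right)$)
$T{\left(f,U \right)} = \sqrt{U^{2} + f^{2}}$
$H{\left(11 \right)} T{\left(8,-9 \right)} + y = - \left(-3 + 11\right) \left(5 + 11\right) \sqrt{\left(-9\right)^{2} + 8^{2}} + 32 = \left(-1\right) 8 \cdot 16 \sqrt{81 + 64} + 32 = - 128 \sqrt{145} + 32 = 32 - 128 \sqrt{145}$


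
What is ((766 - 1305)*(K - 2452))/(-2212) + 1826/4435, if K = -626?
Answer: -525272297/700730 ≈ -749.61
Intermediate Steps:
((766 - 1305)*(K - 2452))/(-2212) + 1826/4435 = ((766 - 1305)*(-626 - 2452))/(-2212) + 1826/4435 = -539*(-3078)*(-1/2212) + 1826*(1/4435) = 1659042*(-1/2212) + 1826/4435 = -118503/158 + 1826/4435 = -525272297/700730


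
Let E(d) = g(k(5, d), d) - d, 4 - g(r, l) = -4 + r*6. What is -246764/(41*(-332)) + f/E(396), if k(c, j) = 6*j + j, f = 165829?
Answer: 485664733/57919060 ≈ 8.3852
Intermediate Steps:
k(c, j) = 7*j
g(r, l) = 8 - 6*r (g(r, l) = 4 - (-4 + r*6) = 4 - (-4 + 6*r) = 4 + (4 - 6*r) = 8 - 6*r)
E(d) = 8 - 43*d (E(d) = (8 - 42*d) - d = 8 - 43*d)
-246764/(41*(-332)) + f/E(396) = -246764/(41*(-332)) + 165829/(8 - 43*396) = -246764/(-13612) + 165829/(8 - 17028) = -246764*(-1/13612) + 165829/(-17020) = 61691/3403 + 165829*(-1/17020) = 61691/3403 - 165829/17020 = 485664733/57919060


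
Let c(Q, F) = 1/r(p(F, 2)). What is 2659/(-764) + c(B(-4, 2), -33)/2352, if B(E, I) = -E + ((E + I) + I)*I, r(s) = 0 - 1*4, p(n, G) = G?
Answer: -6254159/1796928 ≈ -3.4805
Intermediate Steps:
r(s) = -4 (r(s) = 0 - 4 = -4)
B(E, I) = -E + I*(E + 2*I) (B(E, I) = -E + (E + 2*I)*I = -E + I*(E + 2*I))
c(Q, F) = -¼ (c(Q, F) = 1/(-4) = -¼)
2659/(-764) + c(B(-4, 2), -33)/2352 = 2659/(-764) - ¼/2352 = 2659*(-1/764) - ¼*1/2352 = -2659/764 - 1/9408 = -6254159/1796928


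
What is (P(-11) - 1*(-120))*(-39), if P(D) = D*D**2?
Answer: 47229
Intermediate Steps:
P(D) = D**3
(P(-11) - 1*(-120))*(-39) = ((-11)**3 - 1*(-120))*(-39) = (-1331 + 120)*(-39) = -1211*(-39) = 47229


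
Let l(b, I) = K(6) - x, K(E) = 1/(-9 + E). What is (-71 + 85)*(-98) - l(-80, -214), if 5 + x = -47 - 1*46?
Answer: -4409/3 ≈ -1469.7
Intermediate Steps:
x = -98 (x = -5 + (-47 - 1*46) = -5 + (-47 - 46) = -5 - 93 = -98)
l(b, I) = 293/3 (l(b, I) = 1/(-9 + 6) - 1*(-98) = 1/(-3) + 98 = -⅓ + 98 = 293/3)
(-71 + 85)*(-98) - l(-80, -214) = (-71 + 85)*(-98) - 1*293/3 = 14*(-98) - 293/3 = -1372 - 293/3 = -4409/3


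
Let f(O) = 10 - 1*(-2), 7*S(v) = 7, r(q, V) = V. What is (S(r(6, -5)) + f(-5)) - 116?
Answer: -103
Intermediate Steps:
S(v) = 1 (S(v) = (⅐)*7 = 1)
f(O) = 12 (f(O) = 10 + 2 = 12)
(S(r(6, -5)) + f(-5)) - 116 = (1 + 12) - 116 = 13 - 116 = -103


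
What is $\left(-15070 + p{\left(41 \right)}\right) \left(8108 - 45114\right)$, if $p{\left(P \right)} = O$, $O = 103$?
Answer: $553868802$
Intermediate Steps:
$p{\left(P \right)} = 103$
$\left(-15070 + p{\left(41 \right)}\right) \left(8108 - 45114\right) = \left(-15070 + 103\right) \left(8108 - 45114\right) = \left(-14967\right) \left(-37006\right) = 553868802$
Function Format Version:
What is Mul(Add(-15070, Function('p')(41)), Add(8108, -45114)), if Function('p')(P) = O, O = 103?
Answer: 553868802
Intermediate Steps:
Function('p')(P) = 103
Mul(Add(-15070, Function('p')(41)), Add(8108, -45114)) = Mul(Add(-15070, 103), Add(8108, -45114)) = Mul(-14967, -37006) = 553868802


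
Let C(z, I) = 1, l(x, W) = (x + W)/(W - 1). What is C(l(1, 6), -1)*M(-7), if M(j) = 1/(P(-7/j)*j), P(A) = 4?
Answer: -1/28 ≈ -0.035714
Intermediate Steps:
l(x, W) = (W + x)/(-1 + W)
M(j) = 1/(4*j)
C(l(1, 6), -1)*M(-7) = 1*((1/4)/(-7)) = 1*((1/4)*(-1/7)) = 1*(-1/28) = -1/28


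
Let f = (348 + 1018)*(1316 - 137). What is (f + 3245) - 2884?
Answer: 1610875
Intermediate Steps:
f = 1610514 (f = 1366*1179 = 1610514)
(f + 3245) - 2884 = (1610514 + 3245) - 2884 = 1613759 - 2884 = 1610875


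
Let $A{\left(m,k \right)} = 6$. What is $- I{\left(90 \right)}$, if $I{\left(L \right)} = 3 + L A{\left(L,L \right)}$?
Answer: $-543$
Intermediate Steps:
$I{\left(L \right)} = 3 + 6 L$ ($I{\left(L \right)} = 3 + L 6 = 3 + 6 L$)
$- I{\left(90 \right)} = - (3 + 6 \cdot 90) = - (3 + 540) = \left(-1\right) 543 = -543$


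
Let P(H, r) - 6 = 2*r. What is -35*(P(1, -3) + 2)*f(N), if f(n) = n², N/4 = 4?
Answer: -17920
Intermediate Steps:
N = 16 (N = 4*4 = 16)
P(H, r) = 6 + 2*r
-35*(P(1, -3) + 2)*f(N) = -35*((6 + 2*(-3)) + 2)*16² = -35*((6 - 6) + 2)*256 = -35*(0 + 2)*256 = -70*256 = -35*512 = -17920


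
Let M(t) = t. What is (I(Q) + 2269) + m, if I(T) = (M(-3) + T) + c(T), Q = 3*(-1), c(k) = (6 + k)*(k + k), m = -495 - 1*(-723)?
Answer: 2473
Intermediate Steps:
m = 228 (m = -495 + 723 = 228)
c(k) = 2*k*(6 + k) (c(k) = (6 + k)*(2*k) = 2*k*(6 + k))
Q = -3
I(T) = -3 + T + 2*T*(6 + T) (I(T) = (-3 + T) + 2*T*(6 + T) = -3 + T + 2*T*(6 + T))
(I(Q) + 2269) + m = ((-3 - 3 + 2*(-3)*(6 - 3)) + 2269) + 228 = ((-3 - 3 + 2*(-3)*3) + 2269) + 228 = ((-3 - 3 - 18) + 2269) + 228 = (-24 + 2269) + 228 = 2245 + 228 = 2473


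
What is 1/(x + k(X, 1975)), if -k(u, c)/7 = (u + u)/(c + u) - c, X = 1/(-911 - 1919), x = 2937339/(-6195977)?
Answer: 34630858251273/478755197891524492 ≈ 7.2335e-5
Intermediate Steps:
x = -2937339/6195977 (x = 2937339*(-1/6195977) = -2937339/6195977 ≈ -0.47407)
X = -1/2830 (X = 1/(-2830) = -1/2830 ≈ -0.00035336)
k(u, c) = 7*c - 14*u/(c + u) (k(u, c) = -7*((u + u)/(c + u) - c) = -7*((2*u)/(c + u) - c) = -7*(2*u/(c + u) - c) = -7*(-c + 2*u/(c + u)) = 7*c - 14*u/(c + u))
1/(x + k(X, 1975)) = 1/(-2937339/6195977 + 7*(1975**2 - 2*(-1/2830) + 1975*(-1/2830))/(1975 - 1/2830)) = 1/(-2937339/6195977 + 7*(3900625 + 1/1415 - 395/566)/(5589249/2830)) = 1/(-2937339/6195977 + 7*(2830/5589249)*(11038766777/2830)) = 1/(-2937339/6195977 + 77271367439/5589249) = 1/(478755197891524492/34630858251273) = 34630858251273/478755197891524492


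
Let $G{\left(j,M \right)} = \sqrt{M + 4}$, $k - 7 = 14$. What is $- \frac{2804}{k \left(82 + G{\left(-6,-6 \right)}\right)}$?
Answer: $- \frac{114964}{70623} + \frac{1402 i \sqrt{2}}{70623} \approx -1.6279 + 0.028075 i$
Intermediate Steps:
$k = 21$ ($k = 7 + 14 = 21$)
$G{\left(j,M \right)} = \sqrt{4 + M}$
$- \frac{2804}{k \left(82 + G{\left(-6,-6 \right)}\right)} = - \frac{2804}{21 \left(82 + \sqrt{4 - 6}\right)} = - \frac{2804}{21 \left(82 + \sqrt{-2}\right)} = - \frac{2804}{21 \left(82 + i \sqrt{2}\right)} = - \frac{2804}{1722 + 21 i \sqrt{2}}$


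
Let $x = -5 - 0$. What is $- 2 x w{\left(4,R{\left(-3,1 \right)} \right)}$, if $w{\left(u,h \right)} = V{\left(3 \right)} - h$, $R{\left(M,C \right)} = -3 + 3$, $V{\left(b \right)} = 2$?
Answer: $20$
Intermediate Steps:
$R{\left(M,C \right)} = 0$
$w{\left(u,h \right)} = 2 - h$
$x = -5$ ($x = -5 + 0 = -5$)
$- 2 x w{\left(4,R{\left(-3,1 \right)} \right)} = \left(-2\right) \left(-5\right) \left(2 - 0\right) = 10 \left(2 + 0\right) = 10 \cdot 2 = 20$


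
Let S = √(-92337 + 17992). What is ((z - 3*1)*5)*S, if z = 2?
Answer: -5*I*√74345 ≈ -1363.3*I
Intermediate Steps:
S = I*√74345 (S = √(-74345) = I*√74345 ≈ 272.66*I)
((z - 3*1)*5)*S = ((2 - 3*1)*5)*(I*√74345) = ((2 - 3)*5)*(I*√74345) = (-1*5)*(I*√74345) = -5*I*√74345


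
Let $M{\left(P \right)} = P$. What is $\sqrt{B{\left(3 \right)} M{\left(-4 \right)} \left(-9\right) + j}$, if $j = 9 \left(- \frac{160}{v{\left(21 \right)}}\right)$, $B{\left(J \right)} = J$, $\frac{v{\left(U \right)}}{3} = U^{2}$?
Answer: $\frac{2 \sqrt{11787}}{21} \approx 10.34$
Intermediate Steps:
$v{\left(U \right)} = 3 U^{2}$
$j = - \frac{160}{147}$ ($j = 9 \left(- \frac{160}{3 \cdot 21^{2}}\right) = 9 \left(- \frac{160}{3 \cdot 441}\right) = 9 \left(- \frac{160}{1323}\right) = - \frac{160}{147} \approx -1.0884$)
$\sqrt{B{\left(3 \right)} M{\left(-4 \right)} \left(-9\right) + j} = \sqrt{3 \left(-4\right) \left(-9\right) - \frac{160}{147}} = \sqrt{\left(-12\right) \left(-9\right) - \frac{160}{147}} = \sqrt{108 - \frac{160}{147}} = \sqrt{\frac{15716}{147}} = \frac{2 \sqrt{11787}}{21}$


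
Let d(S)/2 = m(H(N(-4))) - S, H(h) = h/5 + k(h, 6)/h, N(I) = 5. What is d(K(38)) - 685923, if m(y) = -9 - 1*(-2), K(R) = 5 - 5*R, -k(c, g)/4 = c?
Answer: -685567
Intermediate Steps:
k(c, g) = -4*c
H(h) = -4 + h/5 (H(h) = h/5 + (-4*h)/h = h*(⅕) - 4 = h/5 - 4 = -4 + h/5)
m(y) = -7 (m(y) = -9 + 2 = -7)
d(S) = -14 - 2*S (d(S) = 2*(-7 - S) = -14 - 2*S)
d(K(38)) - 685923 = (-14 - 2*(5 - 5*38)) - 685923 = (-14 - 2*(5 - 190)) - 685923 = (-14 - 2*(-185)) - 685923 = (-14 + 370) - 685923 = 356 - 685923 = -685567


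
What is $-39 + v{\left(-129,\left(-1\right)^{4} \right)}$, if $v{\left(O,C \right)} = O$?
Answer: $-168$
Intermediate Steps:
$-39 + v{\left(-129,\left(-1\right)^{4} \right)} = -39 - 129 = -168$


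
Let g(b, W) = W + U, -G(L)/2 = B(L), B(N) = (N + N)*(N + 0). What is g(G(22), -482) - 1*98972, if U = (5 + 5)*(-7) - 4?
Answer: -99528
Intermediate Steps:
B(N) = 2*N**2 (B(N) = (2*N)*N = 2*N**2)
G(L) = -4*L**2
U = -74 (U = 10*(-7) - 4 = -70 - 4 = -74)
g(b, W) = -74 + W (g(b, W) = W - 74 = -74 + W)
g(G(22), -482) - 1*98972 = (-74 - 482) - 1*98972 = -556 - 98972 = -99528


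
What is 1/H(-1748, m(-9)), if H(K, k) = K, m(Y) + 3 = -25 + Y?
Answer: -1/1748 ≈ -0.00057208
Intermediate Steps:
m(Y) = -28 + Y (m(Y) = -3 + (-25 + Y) = -28 + Y)
1/H(-1748, m(-9)) = 1/(-1748) = -1/1748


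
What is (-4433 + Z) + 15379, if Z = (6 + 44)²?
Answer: 13446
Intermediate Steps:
Z = 2500 (Z = 50² = 2500)
(-4433 + Z) + 15379 = (-4433 + 2500) + 15379 = -1933 + 15379 = 13446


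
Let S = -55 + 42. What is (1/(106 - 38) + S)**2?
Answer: 779689/4624 ≈ 168.62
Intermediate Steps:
S = -13
(1/(106 - 38) + S)**2 = (1/(106 - 38) - 13)**2 = (1/68 - 13)**2 = (-883/68)**2 = 779689/4624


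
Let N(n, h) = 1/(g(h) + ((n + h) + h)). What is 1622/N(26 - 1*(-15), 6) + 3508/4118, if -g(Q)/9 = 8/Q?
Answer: 136929372/2059 ≈ 66503.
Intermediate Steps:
g(Q) = -72/Q
N(n, h) = 1/(n - 72/h + 2*h) (N(n, h) = 1/(-72/h + ((n + h) + h)) = 1/(-72/h + ((h + n) + h)) = 1/(-72/h + (n + 2*h)) = 1/(n - 72/h + 2*h))
1622/N(26 - 1*(-15), 6) + 3508/4118 = 1622/((6/(-72 + 6*((26 - 1*(-15)) + 2*6)))) + 3508/4118 = 1622/((6/(-72 + 6*((26 + 15) + 12)))) + 3508*(1/4118) = 1622/((6/(-72 + 6*(41 + 12)))) + 1754/2059 = 1622/((6/(-72 + 6*53))) + 1754/2059 = 1622/((6/(-72 + 318))) + 1754/2059 = 1622/((6/246)) + 1754/2059 = 1622/((6*(1/246))) + 1754/2059 = 1622/(1/41) + 1754/2059 = 1622*41 + 1754/2059 = 66502 + 1754/2059 = 136929372/2059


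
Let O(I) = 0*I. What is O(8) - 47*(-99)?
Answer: 4653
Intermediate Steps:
O(I) = 0
O(8) - 47*(-99) = 0 - 47*(-99) = 0 + 4653 = 4653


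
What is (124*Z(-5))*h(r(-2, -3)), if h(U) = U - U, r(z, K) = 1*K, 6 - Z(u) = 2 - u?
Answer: 0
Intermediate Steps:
Z(u) = 4 + u (Z(u) = 6 - (2 - u) = 6 + (-2 + u) = 4 + u)
r(z, K) = K
h(U) = 0
(124*Z(-5))*h(r(-2, -3)) = (124*(4 - 5))*0 = (124*(-1))*0 = -124*0 = 0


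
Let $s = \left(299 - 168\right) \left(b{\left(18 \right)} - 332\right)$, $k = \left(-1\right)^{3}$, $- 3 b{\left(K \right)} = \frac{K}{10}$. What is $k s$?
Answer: $\frac{217853}{5} \approx 43571.0$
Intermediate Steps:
$b{\left(K \right)} = - \frac{K}{30}$ ($b{\left(K \right)} = - \frac{K \frac{1}{10}}{3} = - \frac{\frac{1}{10} K}{3} = - \frac{K}{30}$)
$k = -1$
$s = - \frac{217853}{5}$ ($s = \left(299 - 168\right) \left(\left(- \frac{1}{30}\right) 18 - 332\right) = 131 \left(- \frac{3}{5} - 332\right) = 131 \left(- \frac{1663}{5}\right) = - \frac{217853}{5} \approx -43571.0$)
$k s = \left(-1\right) \left(- \frac{217853}{5}\right) = \frac{217853}{5}$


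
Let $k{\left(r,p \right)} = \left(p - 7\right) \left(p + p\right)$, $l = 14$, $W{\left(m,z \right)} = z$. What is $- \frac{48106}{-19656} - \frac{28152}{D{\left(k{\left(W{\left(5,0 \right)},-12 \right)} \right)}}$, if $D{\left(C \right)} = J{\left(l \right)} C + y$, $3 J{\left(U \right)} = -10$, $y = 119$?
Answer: $\frac{103458703}{4589676} \approx 22.542$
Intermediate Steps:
$J{\left(U \right)} = - \frac{10}{3}$ ($J{\left(U \right)} = \frac{1}{3} \left(-10\right) = - \frac{10}{3}$)
$k{\left(r,p \right)} = 2 p \left(-7 + p\right)$ ($k{\left(r,p \right)} = \left(-7 + p\right) 2 p = 2 p \left(-7 + p\right)$)
$D{\left(C \right)} = 119 - \frac{10 C}{3}$ ($D{\left(C \right)} = - \frac{10 C}{3} + 119 = 119 - \frac{10 C}{3}$)
$- \frac{48106}{-19656} - \frac{28152}{D{\left(k{\left(W{\left(5,0 \right)},-12 \right)} \right)}} = - \frac{48106}{-19656} - \frac{28152}{119 - \frac{10 \cdot 2 \left(-12\right) \left(-7 - 12\right)}{3}} = \left(-48106\right) \left(- \frac{1}{19656}\right) - \frac{28152}{119 - \frac{10 \cdot 2 \left(-12\right) \left(-19\right)}{3}} = \frac{24053}{9828} - \frac{28152}{119 - 1520} = \frac{24053}{9828} - \frac{28152}{-1401} = \frac{24053}{9828} - - \frac{9384}{467} = \frac{24053}{9828} + \frac{9384}{467} = \frac{103458703}{4589676}$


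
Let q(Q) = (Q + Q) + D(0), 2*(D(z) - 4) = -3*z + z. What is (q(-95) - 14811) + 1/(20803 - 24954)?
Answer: -62252548/4151 ≈ -14997.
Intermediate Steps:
D(z) = 4 - z (D(z) = 4 + (-3*z + z)/2 = 4 + (-2*z)/2 = 4 - z)
q(Q) = 4 + 2*Q (q(Q) = (Q + Q) + (4 - 1*0) = 2*Q + (4 + 0) = 2*Q + 4 = 4 + 2*Q)
(q(-95) - 14811) + 1/(20803 - 24954) = ((4 + 2*(-95)) - 14811) + 1/(20803 - 24954) = ((4 - 190) - 14811) + 1/(-4151) = (-186 - 14811) - 1/4151 = -14997 - 1/4151 = -62252548/4151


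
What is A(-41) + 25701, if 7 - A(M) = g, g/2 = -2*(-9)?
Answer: 25672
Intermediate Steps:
g = 36 (g = 2*(-2*(-9)) = 2*18 = 36)
A(M) = -29 (A(M) = 7 - 1*36 = 7 - 36 = -29)
A(-41) + 25701 = -29 + 25701 = 25672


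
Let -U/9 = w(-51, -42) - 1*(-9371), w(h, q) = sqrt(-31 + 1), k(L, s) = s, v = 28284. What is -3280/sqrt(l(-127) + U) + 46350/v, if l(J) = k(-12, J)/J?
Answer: 7725/4714 - 3280/sqrt(-84338 - 9*I*sqrt(30)) ≈ 1.6354 - 11.294*I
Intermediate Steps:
w(h, q) = I*sqrt(30) (w(h, q) = sqrt(-30) = I*sqrt(30))
l(J) = 1 (l(J) = J/J = 1)
U = -84339 - 9*I*sqrt(30) (U = -9*(I*sqrt(30) - 1*(-9371)) = -9*(I*sqrt(30) + 9371) = -9*(9371 + I*sqrt(30)) = -84339 - 9*I*sqrt(30) ≈ -84339.0 - 49.295*I)
-3280/sqrt(l(-127) + U) + 46350/v = -3280/sqrt(1 + (-84339 - 9*I*sqrt(30))) + 46350/28284 = -3280/sqrt(-84338 - 9*I*sqrt(30)) + 46350*(1/28284) = -3280/sqrt(-84338 - 9*I*sqrt(30)) + 7725/4714 = 7725/4714 - 3280/sqrt(-84338 - 9*I*sqrt(30))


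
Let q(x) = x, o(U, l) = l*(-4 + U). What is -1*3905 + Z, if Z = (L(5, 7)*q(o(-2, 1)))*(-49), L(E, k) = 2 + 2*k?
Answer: 799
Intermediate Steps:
Z = 4704 (Z = ((2 + 2*7)*(1*(-4 - 2)))*(-49) = ((2 + 14)*(1*(-6)))*(-49) = (16*(-6))*(-49) = -96*(-49) = 4704)
-1*3905 + Z = -1*3905 + 4704 = -3905 + 4704 = 799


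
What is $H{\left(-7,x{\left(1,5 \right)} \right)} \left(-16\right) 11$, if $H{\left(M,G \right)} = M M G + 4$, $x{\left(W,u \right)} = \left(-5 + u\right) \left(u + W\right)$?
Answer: $-704$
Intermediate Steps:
$x{\left(W,u \right)} = \left(-5 + u\right) \left(W + u\right)$
$H{\left(M,G \right)} = 4 + G M^{2}$ ($H{\left(M,G \right)} = M^{2} G + 4 = G M^{2} + 4 = 4 + G M^{2}$)
$H{\left(-7,x{\left(1,5 \right)} \right)} \left(-16\right) 11 = \left(4 + \left(5^{2} - 5 - 25 + 1 \cdot 5\right) \left(-7\right)^{2}\right) \left(-16\right) 11 = \left(4 + \left(25 - 5 - 25 + 5\right) 49\right) \left(-16\right) 11 = \left(4 + 0 \cdot 49\right) \left(-16\right) 11 = \left(4 + 0\right) \left(-16\right) 11 = 4 \left(-16\right) 11 = \left(-64\right) 11 = -704$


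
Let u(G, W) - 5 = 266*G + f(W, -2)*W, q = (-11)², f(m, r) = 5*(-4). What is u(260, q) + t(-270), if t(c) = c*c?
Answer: 139645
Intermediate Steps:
f(m, r) = -20
q = 121
t(c) = c²
u(G, W) = 5 - 20*W + 266*G (u(G, W) = 5 + (266*G - 20*W) = 5 + (-20*W + 266*G) = 5 - 20*W + 266*G)
u(260, q) + t(-270) = (5 - 20*121 + 266*260) + (-270)² = (5 - 2420 + 69160) + 72900 = 66745 + 72900 = 139645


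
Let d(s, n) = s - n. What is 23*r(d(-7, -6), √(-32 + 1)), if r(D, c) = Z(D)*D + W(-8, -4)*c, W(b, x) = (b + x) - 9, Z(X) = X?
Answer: 23 - 483*I*√31 ≈ 23.0 - 2689.2*I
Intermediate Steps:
W(b, x) = -9 + b + x
r(D, c) = D² - 21*c (r(D, c) = D*D + (-9 - 8 - 4)*c = D² - 21*c)
23*r(d(-7, -6), √(-32 + 1)) = 23*((-7 - 1*(-6))² - 21*√(-32 + 1)) = 23*((-7 + 6)² - 21*I*√31) = 23*((-1)² - 21*I*√31) = 23*(1 - 21*I*√31) = 23 - 483*I*√31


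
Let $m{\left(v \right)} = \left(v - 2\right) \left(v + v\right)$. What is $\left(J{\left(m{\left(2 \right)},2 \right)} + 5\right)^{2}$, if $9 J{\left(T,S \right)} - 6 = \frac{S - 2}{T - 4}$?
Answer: $\frac{289}{9} \approx 32.111$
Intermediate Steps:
$m{\left(v \right)} = 2 v \left(-2 + v\right)$ ($m{\left(v \right)} = \left(-2 + v\right) 2 v = 2 v \left(-2 + v\right)$)
$J{\left(T,S \right)} = \frac{2}{3} + \frac{-2 + S}{9 \left(-4 + T\right)}$ ($J{\left(T,S \right)} = \frac{2}{3} + \frac{\left(S - 2\right) \frac{1}{T - 4}}{9} = \frac{2}{3} + \frac{\left(-2 + S\right) \frac{1}{-4 + T}}{9} = \frac{2}{3} + \frac{\frac{1}{-4 + T} \left(-2 + S\right)}{9} = \frac{2}{3} + \frac{-2 + S}{9 \left(-4 + T\right)}$)
$\left(J{\left(m{\left(2 \right)},2 \right)} + 5\right)^{2} = \left(\frac{-26 + 2 + 6 \cdot 2 \cdot 2 \left(-2 + 2\right)}{9 \left(-4 + 2 \cdot 2 \left(-2 + 2\right)\right)} + 5\right)^{2} = \left(\frac{-26 + 2 + 6 \cdot 2 \cdot 2 \cdot 0}{9 \left(-4 + 2 \cdot 2 \cdot 0\right)} + 5\right)^{2} = \left(\frac{-26 + 2 + 6 \cdot 0}{9 \left(-4 + 0\right)} + 5\right)^{2} = \left(\frac{-26 + 2 + 0}{9 \left(-4\right)} + 5\right)^{2} = \left(\frac{1}{9} \left(- \frac{1}{4}\right) \left(-24\right) + 5\right)^{2} = \left(\frac{2}{3} + 5\right)^{2} = \left(\frac{17}{3}\right)^{2} = \frac{289}{9}$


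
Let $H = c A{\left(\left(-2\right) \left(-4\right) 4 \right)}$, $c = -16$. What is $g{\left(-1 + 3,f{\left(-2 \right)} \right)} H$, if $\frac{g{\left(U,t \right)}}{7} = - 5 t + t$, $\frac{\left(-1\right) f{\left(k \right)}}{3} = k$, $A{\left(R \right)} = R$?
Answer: $86016$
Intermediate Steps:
$f{\left(k \right)} = - 3 k$
$g{\left(U,t \right)} = - 28 t$ ($g{\left(U,t \right)} = 7 \left(- 5 t + t\right) = 7 \left(- 4 t\right) = - 28 t$)
$H = -512$ ($H = - 16 \left(-2\right) \left(-4\right) 4 = - 16 \cdot 8 \cdot 4 = \left(-16\right) 32 = -512$)
$g{\left(-1 + 3,f{\left(-2 \right)} \right)} H = - 28 \left(\left(-3\right) \left(-2\right)\right) \left(-512\right) = \left(-28\right) 6 \left(-512\right) = \left(-168\right) \left(-512\right) = 86016$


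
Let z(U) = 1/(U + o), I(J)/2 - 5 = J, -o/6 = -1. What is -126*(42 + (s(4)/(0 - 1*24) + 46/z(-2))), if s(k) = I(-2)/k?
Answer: -227745/8 ≈ -28468.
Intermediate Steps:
o = 6 (o = -6*(-1) = 6)
I(J) = 10 + 2*J
s(k) = 6/k (s(k) = (10 + 2*(-2))/k = (10 - 4)/k = 6/k)
z(U) = 1/(6 + U) (z(U) = 1/(U + 6) = 1/(6 + U))
-126*(42 + (s(4)/(0 - 1*24) + 46/z(-2))) = -126*(42 + ((6/4)/(0 - 1*24) + 46/(1/(6 - 2)))) = -126*(42 + ((6*(¼))/(0 - 24) + 46/(1/4))) = -126*(42 + ((3/2)/(-24) + 46/(¼))) = -126*(42 + ((3/2)*(-1/24) + 46*4)) = -126*(42 + (-1/16 + 184)) = -126*(42 + 2943/16) = -126*3615/16 = -227745/8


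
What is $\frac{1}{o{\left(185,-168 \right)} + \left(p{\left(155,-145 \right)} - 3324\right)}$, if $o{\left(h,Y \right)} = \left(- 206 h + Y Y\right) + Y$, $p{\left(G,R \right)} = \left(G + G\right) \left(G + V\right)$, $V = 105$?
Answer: $\frac{1}{67222} \approx 1.4876 \cdot 10^{-5}$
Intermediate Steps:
$p{\left(G,R \right)} = 2 G \left(105 + G\right)$ ($p{\left(G,R \right)} = \left(G + G\right) \left(G + 105\right) = 2 G \left(105 + G\right)$)
$o{\left(h,Y \right)} = Y + Y^{2} - 206 h$ ($o{\left(h,Y \right)} = \left(- 206 h + Y^{2}\right) + Y = \left(Y^{2} - 206 h\right) + Y = Y + Y^{2} - 206 h$)
$\frac{1}{o{\left(185,-168 \right)} + \left(p{\left(155,-145 \right)} - 3324\right)} = \frac{1}{\left(-168 + \left(-168\right)^{2} - 38110\right) - \left(3324 - 310 \left(105 + 155\right)\right)} = \frac{1}{\left(-168 + 28224 - 38110\right) - \left(3324 - 80600\right)} = \frac{1}{-10054 + \left(80600 - 3324\right)} = \frac{1}{-10054 + 77276} = \frac{1}{67222}$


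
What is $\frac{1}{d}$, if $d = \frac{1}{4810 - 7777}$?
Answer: $-2967$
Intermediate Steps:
$d = - \frac{1}{2967}$ ($d = \frac{1}{-2967} = - \frac{1}{2967} \approx -0.00033704$)
$\frac{1}{d} = \frac{1}{- \frac{1}{2967}} = -2967$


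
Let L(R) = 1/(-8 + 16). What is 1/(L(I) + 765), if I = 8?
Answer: 8/6121 ≈ 0.0013070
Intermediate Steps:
L(R) = ⅛ (L(R) = 1/8 = ⅛)
1/(L(I) + 765) = 1/(⅛ + 765) = 1/(6121/8) = 8/6121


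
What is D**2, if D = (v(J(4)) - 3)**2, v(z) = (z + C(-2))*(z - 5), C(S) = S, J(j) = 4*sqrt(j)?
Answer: 50625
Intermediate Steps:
v(z) = (-5 + z)*(-2 + z) (v(z) = (z - 2)*(z - 5) = (-2 + z)*(-5 + z) = (-5 + z)*(-2 + z))
D = 225 (D = ((10 + (4*sqrt(4))**2 - 28*sqrt(4)) - 3)**2 = ((10 + (4*2)**2 - 28*2) - 3)**2 = ((10 + 8**2 - 7*8) - 3)**2 = ((10 + 64 - 56) - 3)**2 = (18 - 3)**2 = 15**2 = 225)
D**2 = 225**2 = 50625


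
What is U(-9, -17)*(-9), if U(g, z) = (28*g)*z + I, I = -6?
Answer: -38502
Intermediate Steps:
U(g, z) = -6 + 28*g*z (U(g, z) = (28*g)*z - 6 = 28*g*z - 6 = -6 + 28*g*z)
U(-9, -17)*(-9) = (-6 + 28*(-9)*(-17))*(-9) = (-6 + 4284)*(-9) = 4278*(-9) = -38502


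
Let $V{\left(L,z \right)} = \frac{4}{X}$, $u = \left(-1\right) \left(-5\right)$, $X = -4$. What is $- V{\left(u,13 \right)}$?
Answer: $1$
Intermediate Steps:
$u = 5$
$V{\left(L,z \right)} = -1$ ($V{\left(L,z \right)} = \frac{4}{-4} = 4 \left(- \frac{1}{4}\right) = -1$)
$- V{\left(u,13 \right)} = \left(-1\right) \left(-1\right) = 1$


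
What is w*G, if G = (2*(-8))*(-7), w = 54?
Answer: 6048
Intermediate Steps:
G = 112 (G = -16*(-7) = 112)
w*G = 54*112 = 6048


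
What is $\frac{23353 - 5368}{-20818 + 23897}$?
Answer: $\frac{17985}{3079} \approx 5.8412$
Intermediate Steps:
$\frac{23353 - 5368}{-20818 + 23897} = \frac{17985}{3079}$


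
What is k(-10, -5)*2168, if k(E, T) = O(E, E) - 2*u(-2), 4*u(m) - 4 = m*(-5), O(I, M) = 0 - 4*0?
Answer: -15176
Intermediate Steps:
O(I, M) = 0 (O(I, M) = 0 + 0 = 0)
u(m) = 1 - 5*m/4 (u(m) = 1 + (m*(-5))/4 = 1 + (-5*m)/4 = 1 - 5*m/4)
k(E, T) = -7 (k(E, T) = 0 - 2*(1 - 5/4*(-2)) = 0 - 2*(1 + 5/2) = 0 - 2*7/2 = 0 - 7 = -7)
k(-10, -5)*2168 = -7*2168 = -15176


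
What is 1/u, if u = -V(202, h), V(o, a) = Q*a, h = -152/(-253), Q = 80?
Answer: -253/12160 ≈ -0.020806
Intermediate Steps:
h = 152/253 (h = -152*(-1/253) = 152/253 ≈ 0.60079)
V(o, a) = 80*a
u = -12160/253 (u = -80*152/253 = -1*12160/253 = -12160/253 ≈ -48.063)
1/u = 1/(-12160/253) = -253/12160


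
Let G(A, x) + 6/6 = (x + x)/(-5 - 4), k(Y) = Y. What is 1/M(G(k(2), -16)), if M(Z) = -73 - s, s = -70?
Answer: -⅓ ≈ -0.33333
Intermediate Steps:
G(A, x) = -1 - 2*x/9 (G(A, x) = -1 + (x + x)/(-5 - 4) = -1 + (2*x)/(-9) = -1 + (2*x)*(-⅑) = -1 - 2*x/9)
M(Z) = -3 (M(Z) = -73 - 1*(-70) = -73 + 70 = -3)
1/M(G(k(2), -16)) = 1/(-3) = -⅓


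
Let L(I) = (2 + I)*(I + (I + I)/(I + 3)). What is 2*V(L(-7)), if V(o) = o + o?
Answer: 70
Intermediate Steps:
L(I) = (2 + I)*(I + 2*I/(3 + I)) (L(I) = (2 + I)*(I + (2*I)/(3 + I)) = (2 + I)*(I + 2*I/(3 + I)))
V(o) = 2*o
2*V(L(-7)) = 2*(2*(-7*(10 + (-7)² + 7*(-7))/(3 - 7))) = 2*(2*(-7*(10 + 49 - 49)/(-4))) = 2*(2*(-7*(-¼)*10)) = 2*(2*(35/2)) = 2*35 = 70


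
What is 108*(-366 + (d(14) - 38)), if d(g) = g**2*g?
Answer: 252720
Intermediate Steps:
d(g) = g**3
108*(-366 + (d(14) - 38)) = 108*(-366 + (14**3 - 38)) = 108*(-366 + (2744 - 38)) = 108*(-366 + 2706) = 108*2340 = 252720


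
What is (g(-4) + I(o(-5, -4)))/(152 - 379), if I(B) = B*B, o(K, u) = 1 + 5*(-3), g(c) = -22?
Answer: -174/227 ≈ -0.76652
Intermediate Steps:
o(K, u) = -14 (o(K, u) = 1 - 15 = -14)
I(B) = B**2
(g(-4) + I(o(-5, -4)))/(152 - 379) = (-22 + (-14)**2)/(152 - 379) = (-22 + 196)/(-227) = 174*(-1/227) = -174/227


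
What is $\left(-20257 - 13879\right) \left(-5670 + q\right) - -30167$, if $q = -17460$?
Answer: $789595847$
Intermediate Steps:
$\left(-20257 - 13879\right) \left(-5670 + q\right) - -30167 = \left(-20257 - 13879\right) \left(-5670 - 17460\right) - -30167 = \left(-34136\right) \left(-23130\right) + 30167 = 789565680 + 30167 = 789595847$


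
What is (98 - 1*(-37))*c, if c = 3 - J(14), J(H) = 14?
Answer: -1485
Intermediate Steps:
c = -11 (c = 3 - 1*14 = 3 - 14 = -11)
(98 - 1*(-37))*c = (98 - 1*(-37))*(-11) = (98 + 37)*(-11) = 135*(-11) = -1485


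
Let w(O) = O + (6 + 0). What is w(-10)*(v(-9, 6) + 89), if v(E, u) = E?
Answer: -320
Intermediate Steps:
w(O) = 6 + O (w(O) = O + 6 = 6 + O)
w(-10)*(v(-9, 6) + 89) = (6 - 10)*(-9 + 89) = -4*80 = -320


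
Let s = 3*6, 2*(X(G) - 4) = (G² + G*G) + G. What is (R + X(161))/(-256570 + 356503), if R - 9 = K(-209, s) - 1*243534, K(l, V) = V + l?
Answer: -435421/199866 ≈ -2.1786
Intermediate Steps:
X(G) = 4 + G² + G/2 (X(G) = 4 + ((G² + G*G) + G)/2 = 4 + ((G² + G²) + G)/2 = 4 + (2*G² + G)/2 = 4 + (G + 2*G²)/2 = 4 + (G² + G/2) = 4 + G² + G/2)
s = 18
R = -243716 (R = 9 + ((18 - 209) - 1*243534) = 9 + (-191 - 243534) = 9 - 243725 = -243716)
(R + X(161))/(-256570 + 356503) = (-243716 + (4 + 161² + (½)*161))/(-256570 + 356503) = (-243716 + (4 + 25921 + 161/2))/99933 = (-243716 + 52011/2)*(1/99933) = -435421/2*1/99933 = -435421/199866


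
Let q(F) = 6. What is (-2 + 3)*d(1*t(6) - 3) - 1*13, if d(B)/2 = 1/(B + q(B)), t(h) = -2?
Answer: -11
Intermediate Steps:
d(B) = 2/(6 + B) (d(B) = 2/(B + 6) = 2/(6 + B))
(-2 + 3)*d(1*t(6) - 3) - 1*13 = (-2 + 3)*(2/(6 + (1*(-2) - 3))) - 1*13 = 1*(2/(6 + (-2 - 3))) - 13 = 1*(2/(6 - 5)) - 13 = 1*(2/1) - 13 = 1*(2*1) - 13 = 1*2 - 13 = 2 - 13 = -11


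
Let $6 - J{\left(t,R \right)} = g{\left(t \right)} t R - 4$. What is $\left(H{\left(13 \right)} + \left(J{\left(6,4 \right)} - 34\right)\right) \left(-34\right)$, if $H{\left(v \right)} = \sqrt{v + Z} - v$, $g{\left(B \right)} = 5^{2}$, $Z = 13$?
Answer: $21658 - 34 \sqrt{26} \approx 21485.0$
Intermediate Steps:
$g{\left(B \right)} = 25$
$J{\left(t,R \right)} = 10 - 25 R t$ ($J{\left(t,R \right)} = 6 - \left(25 t R - 4\right) = 6 - \left(25 R t - 4\right) = 6 - \left(-4 + 25 R t\right) = 10 - 25 R t$)
$H{\left(v \right)} = \sqrt{13 + v} - v$ ($H{\left(v \right)} = \sqrt{v + 13} - v = \sqrt{13 + v} - v$)
$\left(H{\left(13 \right)} + \left(J{\left(6,4 \right)} - 34\right)\right) \left(-34\right) = \left(\left(\sqrt{13 + 13} - 13\right) + \left(\left(10 - 100 \cdot 6\right) - 34\right)\right) \left(-34\right) = \left(\left(\sqrt{26} - 13\right) + \left(\left(10 - 600\right) - 34\right)\right) \left(-34\right) = \left(\left(-13 + \sqrt{26}\right) - 624\right) \left(-34\right) = \left(-637 + \sqrt{26}\right) \left(-34\right) = 21658 - 34 \sqrt{26}$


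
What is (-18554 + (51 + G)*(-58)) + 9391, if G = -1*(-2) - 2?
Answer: -12121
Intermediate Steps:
G = 0 (G = 2 - 2 = 0)
(-18554 + (51 + G)*(-58)) + 9391 = (-18554 + (51 + 0)*(-58)) + 9391 = (-18554 + 51*(-58)) + 9391 = (-18554 - 2958) + 9391 = -21512 + 9391 = -12121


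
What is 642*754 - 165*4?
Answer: 483408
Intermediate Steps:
642*754 - 165*4 = 484068 - 660 = 483408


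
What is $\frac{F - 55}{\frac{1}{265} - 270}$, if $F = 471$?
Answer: $- \frac{110240}{71549} \approx -1.5408$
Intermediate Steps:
$\frac{F - 55}{\frac{1}{265} - 270} = \frac{471 - 55}{\frac{1}{265} - 270} = \frac{416}{\frac{1}{265} - 270} = \frac{416}{- \frac{71549}{265}} = 416 \left(- \frac{265}{71549}\right) = - \frac{110240}{71549}$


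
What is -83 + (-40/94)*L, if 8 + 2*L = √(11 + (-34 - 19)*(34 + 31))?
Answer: -3821/47 - 10*I*√3434/47 ≈ -81.298 - 12.468*I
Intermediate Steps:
L = -4 + I*√3434/2 (L = -4 + √(11 + (-34 - 19)*(34 + 31))/2 = -4 + √(11 - 53*65)/2 = -4 + √(11 - 3445)/2 = -4 + √(-3434)/2 = -4 + (I*√3434)/2 = -4 + I*√3434/2 ≈ -4.0 + 29.3*I)
-83 + (-40/94)*L = -83 + (-40/94)*(-4 + I*√3434/2) = -83 + (-40*1/94)*(-4 + I*√3434/2) = -83 - 20*(-4 + I*√3434/2)/47 = -83 + (80/47 - 10*I*√3434/47) = -3821/47 - 10*I*√3434/47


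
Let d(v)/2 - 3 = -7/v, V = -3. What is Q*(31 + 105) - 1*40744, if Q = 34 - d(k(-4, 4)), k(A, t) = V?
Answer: -112712/3 ≈ -37571.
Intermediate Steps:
k(A, t) = -3
d(v) = 6 - 14/v (d(v) = 6 + 2*(-7/v) = 6 - 14/v)
Q = 70/3 (Q = 34 - (6 - 14/(-3)) = 34 - (6 - 14*(-⅓)) = 34 - (6 + 14/3) = 34 - 1*32/3 = 34 - 32/3 = 70/3 ≈ 23.333)
Q*(31 + 105) - 1*40744 = 70*(31 + 105)/3 - 1*40744 = (70/3)*136 - 40744 = 9520/3 - 40744 = -112712/3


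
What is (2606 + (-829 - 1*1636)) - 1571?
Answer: -1430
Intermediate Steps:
(2606 + (-829 - 1*1636)) - 1571 = (2606 + (-829 - 1636)) - 1571 = (2606 - 2465) - 1571 = 141 - 1571 = -1430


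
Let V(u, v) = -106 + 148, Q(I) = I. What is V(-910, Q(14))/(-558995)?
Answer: -42/558995 ≈ -7.5135e-5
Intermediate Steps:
V(u, v) = 42
V(-910, Q(14))/(-558995) = 42/(-558995) = 42*(-1/558995) = -42/558995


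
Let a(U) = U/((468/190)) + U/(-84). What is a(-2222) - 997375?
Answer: -1635134551/1638 ≈ -9.9825e+5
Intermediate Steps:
a(U) = 1291*U/3276 (a(U) = U/((468*(1/190))) + U*(-1/84) = U/(234/95) - U/84 = U*(95/234) - U/84 = 95*U/234 - U/84 = 1291*U/3276)
a(-2222) - 997375 = (1291/3276)*(-2222) - 997375 = -1434301/1638 - 997375 = -1635134551/1638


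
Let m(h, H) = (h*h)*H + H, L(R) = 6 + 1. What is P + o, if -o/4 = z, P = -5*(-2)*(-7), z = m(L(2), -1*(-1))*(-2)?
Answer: 330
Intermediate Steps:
L(R) = 7
m(h, H) = H + H*h² (m(h, H) = h²*H + H = H*h² + H = H + H*h²)
z = -100 (z = ((-1*(-1))*(1 + 7²))*(-2) = (1*(1 + 49))*(-2) = (1*50)*(-2) = 50*(-2) = -100)
P = -70 (P = 10*(-7) = -70)
o = 400 (o = -4*(-100) = 400)
P + o = -70 + 400 = 330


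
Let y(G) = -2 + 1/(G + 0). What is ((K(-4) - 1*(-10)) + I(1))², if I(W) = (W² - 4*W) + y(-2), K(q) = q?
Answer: ¼ ≈ 0.25000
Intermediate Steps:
y(G) = -2 + 1/G
I(W) = -5/2 + W² - 4*W (I(W) = (W² - 4*W) + (-2 + 1/(-2)) = (W² - 4*W) + (-2 - ½) = (W² - 4*W) - 5/2 = -5/2 + W² - 4*W)
((K(-4) - 1*(-10)) + I(1))² = ((-4 - 1*(-10)) + (-5/2 + 1² - 4*1))² = ((-4 + 10) + (-5/2 + 1 - 4))² = (6 - 11/2)² = (½)² = ¼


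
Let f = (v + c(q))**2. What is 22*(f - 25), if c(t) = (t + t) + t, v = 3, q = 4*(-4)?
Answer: 44000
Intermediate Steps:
q = -16
c(t) = 3*t (c(t) = 2*t + t = 3*t)
f = 2025 (f = (3 + 3*(-16))**2 = (3 - 48)**2 = (-45)**2 = 2025)
22*(f - 25) = 22*(2025 - 25) = 22*2000 = 44000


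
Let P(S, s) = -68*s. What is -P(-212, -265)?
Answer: -18020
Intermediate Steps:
-P(-212, -265) = -(-68)*(-265) = -1*18020 = -18020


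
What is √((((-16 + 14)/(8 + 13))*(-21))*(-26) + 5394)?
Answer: √5342 ≈ 73.089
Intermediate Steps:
√((((-16 + 14)/(8 + 13))*(-21))*(-26) + 5394) = √((-2/21*(-21))*(-26) + 5394) = √((-2*1/21*(-21))*(-26) + 5394) = √(-2/21*(-21)*(-26) + 5394) = √(2*(-26) + 5394) = √(-52 + 5394) = √5342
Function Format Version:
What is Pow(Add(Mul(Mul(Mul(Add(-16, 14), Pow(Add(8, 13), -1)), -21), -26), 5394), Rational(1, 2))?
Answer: Pow(5342, Rational(1, 2)) ≈ 73.089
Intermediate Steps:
Pow(Add(Mul(Mul(Mul(Add(-16, 14), Pow(Add(8, 13), -1)), -21), -26), 5394), Rational(1, 2)) = Pow(Add(Mul(Mul(Mul(-2, Pow(21, -1)), -21), -26), 5394), Rational(1, 2)) = Pow(Add(Mul(Mul(Mul(-2, Rational(1, 21)), -21), -26), 5394), Rational(1, 2)) = Pow(Add(Mul(Mul(Rational(-2, 21), -21), -26), 5394), Rational(1, 2)) = Pow(Add(Mul(2, -26), 5394), Rational(1, 2)) = Pow(Add(-52, 5394), Rational(1, 2)) = Pow(5342, Rational(1, 2))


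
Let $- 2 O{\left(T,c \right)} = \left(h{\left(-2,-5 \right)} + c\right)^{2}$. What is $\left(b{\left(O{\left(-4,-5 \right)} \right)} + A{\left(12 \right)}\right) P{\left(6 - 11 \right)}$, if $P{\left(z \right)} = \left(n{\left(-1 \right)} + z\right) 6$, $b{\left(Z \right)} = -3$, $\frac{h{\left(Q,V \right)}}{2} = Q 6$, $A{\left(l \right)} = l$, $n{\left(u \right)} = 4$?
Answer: $-54$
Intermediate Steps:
$h{\left(Q,V \right)} = 12 Q$ ($h{\left(Q,V \right)} = 2 Q 6 = 2 \cdot 6 Q = 12 Q$)
$O{\left(T,c \right)} = - \frac{\left(-24 + c\right)^{2}}{2}$ ($O{\left(T,c \right)} = - \frac{\left(12 \left(-2\right) + c\right)^{2}}{2} = - \frac{\left(-24 + c\right)^{2}}{2}$)
$P{\left(z \right)} = 24 + 6 z$ ($P{\left(z \right)} = \left(4 + z\right) 6 = 24 + 6 z$)
$\left(b{\left(O{\left(-4,-5 \right)} \right)} + A{\left(12 \right)}\right) P{\left(6 - 11 \right)} = \left(-3 + 12\right) \left(24 + 6 \left(6 - 11\right)\right) = 9 \left(24 + 6 \left(-5\right)\right) = 9 \left(24 - 30\right) = 9 \left(-6\right) = -54$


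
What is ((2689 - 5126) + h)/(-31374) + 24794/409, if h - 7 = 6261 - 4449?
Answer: 129689953/2138661 ≈ 60.641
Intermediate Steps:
h = 1819 (h = 7 + (6261 - 4449) = 7 + 1812 = 1819)
((2689 - 5126) + h)/(-31374) + 24794/409 = ((2689 - 5126) + 1819)/(-31374) + 24794/409 = (-2437 + 1819)*(-1/31374) + 24794*(1/409) = -618*(-1/31374) + 24794/409 = 103/5229 + 24794/409 = 129689953/2138661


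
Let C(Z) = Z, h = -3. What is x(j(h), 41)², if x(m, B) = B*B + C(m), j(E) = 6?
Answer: 2845969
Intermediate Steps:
x(m, B) = m + B² (x(m, B) = B*B + m = B² + m = m + B²)
x(j(h), 41)² = (6 + 41²)² = (6 + 1681)² = 1687² = 2845969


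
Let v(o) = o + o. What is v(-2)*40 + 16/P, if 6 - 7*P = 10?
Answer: -188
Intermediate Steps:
P = -4/7 (P = 6/7 - ⅐*10 = 6/7 - 10/7 = -4/7 ≈ -0.57143)
v(o) = 2*o
v(-2)*40 + 16/P = (2*(-2))*40 + 16/(-4/7) = -4*40 + 16*(-7/4) = -160 - 28 = -188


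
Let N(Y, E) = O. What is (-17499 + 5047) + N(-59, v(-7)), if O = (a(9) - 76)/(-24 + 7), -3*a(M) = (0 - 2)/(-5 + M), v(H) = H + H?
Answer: -1269649/102 ≈ -12448.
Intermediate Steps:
v(H) = 2*H
a(M) = 2/(3*(-5 + M)) (a(M) = -(0 - 2)/(3*(-5 + M)) = -(-2)/(3*(-5 + M)) = 2/(3*(-5 + M)))
O = 455/102 (O = (2/(3*(-5 + 9)) - 76)/(-24 + 7) = ((⅔)/4 - 76)/(-17) = ((⅔)*(¼) - 76)*(-1/17) = (⅙ - 76)*(-1/17) = -455/6*(-1/17) = 455/102 ≈ 4.4608)
N(Y, E) = 455/102
(-17499 + 5047) + N(-59, v(-7)) = (-17499 + 5047) + 455/102 = -12452 + 455/102 = -1269649/102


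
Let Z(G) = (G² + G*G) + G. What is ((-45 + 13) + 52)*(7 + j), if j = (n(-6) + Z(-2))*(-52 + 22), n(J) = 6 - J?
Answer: -10660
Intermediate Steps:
Z(G) = G + 2*G² (Z(G) = (G² + G²) + G = 2*G² + G = G + 2*G²)
j = -540 (j = ((6 - 1*(-6)) - 2*(1 + 2*(-2)))*(-52 + 22) = ((6 + 6) - 2*(1 - 4))*(-30) = (12 - 2*(-3))*(-30) = (12 + 6)*(-30) = 18*(-30) = -540)
((-45 + 13) + 52)*(7 + j) = ((-45 + 13) + 52)*(7 - 540) = (-32 + 52)*(-533) = 20*(-533) = -10660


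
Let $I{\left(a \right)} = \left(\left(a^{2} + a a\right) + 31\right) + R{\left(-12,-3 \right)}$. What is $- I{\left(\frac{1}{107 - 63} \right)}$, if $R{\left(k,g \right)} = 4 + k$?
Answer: $- \frac{22265}{968} \approx -23.001$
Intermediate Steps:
$I{\left(a \right)} = 23 + 2 a^{2}$ ($I{\left(a \right)} = \left(\left(a^{2} + a a\right) + 31\right) + \left(4 - 12\right) = \left(\left(a^{2} + a^{2}\right) + 31\right) - 8 = \left(2 a^{2} + 31\right) - 8 = \left(31 + 2 a^{2}\right) - 8 = 23 + 2 a^{2}$)
$- I{\left(\frac{1}{107 - 63} \right)} = - (23 + 2 \left(\frac{1}{107 - 63}\right)^{2}) = - (23 + 2 \left(\frac{1}{44}\right)^{2}) = - (23 + \frac{2}{1936}) = - (23 + 2 \cdot \frac{1}{1936}) = - (23 + \frac{1}{968}) = \left(-1\right) \frac{22265}{968} = - \frac{22265}{968}$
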